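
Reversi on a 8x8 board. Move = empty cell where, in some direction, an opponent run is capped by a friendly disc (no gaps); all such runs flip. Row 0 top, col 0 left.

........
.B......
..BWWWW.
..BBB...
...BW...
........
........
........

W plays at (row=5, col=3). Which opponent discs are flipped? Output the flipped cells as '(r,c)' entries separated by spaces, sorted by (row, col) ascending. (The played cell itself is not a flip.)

Dir NW: first cell '.' (not opp) -> no flip
Dir N: opp run (4,3) (3,3) capped by W -> flip
Dir NE: first cell 'W' (not opp) -> no flip
Dir W: first cell '.' (not opp) -> no flip
Dir E: first cell '.' (not opp) -> no flip
Dir SW: first cell '.' (not opp) -> no flip
Dir S: first cell '.' (not opp) -> no flip
Dir SE: first cell '.' (not opp) -> no flip

Answer: (3,3) (4,3)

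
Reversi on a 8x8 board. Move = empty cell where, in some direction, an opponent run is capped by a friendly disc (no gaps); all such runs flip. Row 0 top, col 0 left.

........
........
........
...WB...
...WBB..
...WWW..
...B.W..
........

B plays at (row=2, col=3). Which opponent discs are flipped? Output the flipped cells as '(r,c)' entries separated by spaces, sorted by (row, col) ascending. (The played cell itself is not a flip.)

Answer: (3,3) (4,3) (5,3)

Derivation:
Dir NW: first cell '.' (not opp) -> no flip
Dir N: first cell '.' (not opp) -> no flip
Dir NE: first cell '.' (not opp) -> no flip
Dir W: first cell '.' (not opp) -> no flip
Dir E: first cell '.' (not opp) -> no flip
Dir SW: first cell '.' (not opp) -> no flip
Dir S: opp run (3,3) (4,3) (5,3) capped by B -> flip
Dir SE: first cell 'B' (not opp) -> no flip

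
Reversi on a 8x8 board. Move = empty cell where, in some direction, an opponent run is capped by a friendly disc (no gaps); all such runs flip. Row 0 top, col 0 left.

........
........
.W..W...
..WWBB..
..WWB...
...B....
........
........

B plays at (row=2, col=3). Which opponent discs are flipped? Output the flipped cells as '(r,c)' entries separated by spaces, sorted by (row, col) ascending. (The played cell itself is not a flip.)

Dir NW: first cell '.' (not opp) -> no flip
Dir N: first cell '.' (not opp) -> no flip
Dir NE: first cell '.' (not opp) -> no flip
Dir W: first cell '.' (not opp) -> no flip
Dir E: opp run (2,4), next='.' -> no flip
Dir SW: opp run (3,2), next='.' -> no flip
Dir S: opp run (3,3) (4,3) capped by B -> flip
Dir SE: first cell 'B' (not opp) -> no flip

Answer: (3,3) (4,3)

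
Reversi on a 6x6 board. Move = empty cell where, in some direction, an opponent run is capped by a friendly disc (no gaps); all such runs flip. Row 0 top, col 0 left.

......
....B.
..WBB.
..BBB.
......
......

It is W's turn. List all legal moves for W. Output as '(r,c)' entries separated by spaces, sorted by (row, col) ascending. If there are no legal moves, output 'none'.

(0,3): no bracket -> illegal
(0,4): no bracket -> illegal
(0,5): no bracket -> illegal
(1,2): no bracket -> illegal
(1,3): no bracket -> illegal
(1,5): no bracket -> illegal
(2,1): no bracket -> illegal
(2,5): flips 2 -> legal
(3,1): no bracket -> illegal
(3,5): no bracket -> illegal
(4,1): no bracket -> illegal
(4,2): flips 1 -> legal
(4,3): no bracket -> illegal
(4,4): flips 1 -> legal
(4,5): no bracket -> illegal

Answer: (2,5) (4,2) (4,4)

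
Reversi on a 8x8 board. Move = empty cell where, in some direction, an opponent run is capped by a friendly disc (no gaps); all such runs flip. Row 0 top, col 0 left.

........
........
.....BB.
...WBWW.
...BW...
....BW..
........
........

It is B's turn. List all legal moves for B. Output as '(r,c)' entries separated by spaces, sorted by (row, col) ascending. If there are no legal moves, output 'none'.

(2,2): no bracket -> illegal
(2,3): flips 1 -> legal
(2,4): no bracket -> illegal
(2,7): no bracket -> illegal
(3,2): flips 1 -> legal
(3,7): flips 2 -> legal
(4,2): no bracket -> illegal
(4,5): flips 2 -> legal
(4,6): flips 1 -> legal
(4,7): flips 1 -> legal
(5,3): flips 2 -> legal
(5,6): flips 1 -> legal
(6,4): no bracket -> illegal
(6,5): no bracket -> illegal
(6,6): no bracket -> illegal

Answer: (2,3) (3,2) (3,7) (4,5) (4,6) (4,7) (5,3) (5,6)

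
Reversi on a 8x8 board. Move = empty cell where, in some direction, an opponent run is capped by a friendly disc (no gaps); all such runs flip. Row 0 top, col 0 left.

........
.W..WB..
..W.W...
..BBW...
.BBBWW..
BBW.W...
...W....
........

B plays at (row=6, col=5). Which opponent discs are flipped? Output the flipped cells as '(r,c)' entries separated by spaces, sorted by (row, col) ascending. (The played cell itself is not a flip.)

Dir NW: opp run (5,4) capped by B -> flip
Dir N: first cell '.' (not opp) -> no flip
Dir NE: first cell '.' (not opp) -> no flip
Dir W: first cell '.' (not opp) -> no flip
Dir E: first cell '.' (not opp) -> no flip
Dir SW: first cell '.' (not opp) -> no flip
Dir S: first cell '.' (not opp) -> no flip
Dir SE: first cell '.' (not opp) -> no flip

Answer: (5,4)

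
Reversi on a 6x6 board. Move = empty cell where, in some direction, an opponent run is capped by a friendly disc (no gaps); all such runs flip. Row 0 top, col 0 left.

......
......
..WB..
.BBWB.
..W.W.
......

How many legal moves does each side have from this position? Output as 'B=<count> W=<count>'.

Answer: B=7 W=6

Derivation:
-- B to move --
(1,1): no bracket -> illegal
(1,2): flips 1 -> legal
(1,3): flips 1 -> legal
(2,1): flips 1 -> legal
(2,4): no bracket -> illegal
(3,5): no bracket -> illegal
(4,1): no bracket -> illegal
(4,3): flips 1 -> legal
(4,5): no bracket -> illegal
(5,1): no bracket -> illegal
(5,2): flips 1 -> legal
(5,3): flips 1 -> legal
(5,4): flips 1 -> legal
(5,5): no bracket -> illegal
B mobility = 7
-- W to move --
(1,2): no bracket -> illegal
(1,3): flips 1 -> legal
(1,4): no bracket -> illegal
(2,0): flips 1 -> legal
(2,1): no bracket -> illegal
(2,4): flips 2 -> legal
(2,5): no bracket -> illegal
(3,0): flips 2 -> legal
(3,5): flips 1 -> legal
(4,0): flips 1 -> legal
(4,1): no bracket -> illegal
(4,3): no bracket -> illegal
(4,5): no bracket -> illegal
W mobility = 6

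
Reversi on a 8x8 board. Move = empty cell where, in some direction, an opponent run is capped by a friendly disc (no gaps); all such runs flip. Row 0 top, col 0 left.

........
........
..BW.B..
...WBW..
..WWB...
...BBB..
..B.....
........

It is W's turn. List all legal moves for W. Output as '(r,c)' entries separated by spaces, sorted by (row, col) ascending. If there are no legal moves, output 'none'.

(1,1): flips 1 -> legal
(1,2): no bracket -> illegal
(1,3): no bracket -> illegal
(1,4): no bracket -> illegal
(1,5): flips 1 -> legal
(1,6): flips 2 -> legal
(2,1): flips 1 -> legal
(2,4): no bracket -> illegal
(2,6): no bracket -> illegal
(3,1): no bracket -> illegal
(3,2): no bracket -> illegal
(3,6): no bracket -> illegal
(4,5): flips 2 -> legal
(4,6): no bracket -> illegal
(5,1): no bracket -> illegal
(5,2): no bracket -> illegal
(5,6): no bracket -> illegal
(6,1): no bracket -> illegal
(6,3): flips 1 -> legal
(6,4): flips 1 -> legal
(6,5): flips 1 -> legal
(6,6): flips 2 -> legal
(7,1): flips 3 -> legal
(7,2): no bracket -> illegal
(7,3): no bracket -> illegal

Answer: (1,1) (1,5) (1,6) (2,1) (4,5) (6,3) (6,4) (6,5) (6,6) (7,1)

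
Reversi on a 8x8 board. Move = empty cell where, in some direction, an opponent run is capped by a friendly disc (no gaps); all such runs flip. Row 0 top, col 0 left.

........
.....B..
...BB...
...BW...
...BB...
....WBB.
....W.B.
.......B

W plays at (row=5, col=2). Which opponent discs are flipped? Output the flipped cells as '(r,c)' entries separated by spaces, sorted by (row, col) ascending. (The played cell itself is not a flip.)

Answer: (4,3)

Derivation:
Dir NW: first cell '.' (not opp) -> no flip
Dir N: first cell '.' (not opp) -> no flip
Dir NE: opp run (4,3) capped by W -> flip
Dir W: first cell '.' (not opp) -> no flip
Dir E: first cell '.' (not opp) -> no flip
Dir SW: first cell '.' (not opp) -> no flip
Dir S: first cell '.' (not opp) -> no flip
Dir SE: first cell '.' (not opp) -> no flip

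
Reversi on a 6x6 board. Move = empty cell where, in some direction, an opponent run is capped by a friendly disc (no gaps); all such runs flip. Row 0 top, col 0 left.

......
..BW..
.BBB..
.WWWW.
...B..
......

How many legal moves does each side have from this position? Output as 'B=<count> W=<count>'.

Answer: B=9 W=8

Derivation:
-- B to move --
(0,2): no bracket -> illegal
(0,3): flips 1 -> legal
(0,4): flips 1 -> legal
(1,4): flips 1 -> legal
(2,0): no bracket -> illegal
(2,4): no bracket -> illegal
(2,5): flips 1 -> legal
(3,0): no bracket -> illegal
(3,5): no bracket -> illegal
(4,0): flips 1 -> legal
(4,1): flips 2 -> legal
(4,2): flips 1 -> legal
(4,4): flips 1 -> legal
(4,5): flips 1 -> legal
B mobility = 9
-- W to move --
(0,1): flips 2 -> legal
(0,2): flips 2 -> legal
(0,3): no bracket -> illegal
(1,0): flips 1 -> legal
(1,1): flips 3 -> legal
(1,4): flips 1 -> legal
(2,0): no bracket -> illegal
(2,4): no bracket -> illegal
(3,0): no bracket -> illegal
(4,2): no bracket -> illegal
(4,4): no bracket -> illegal
(5,2): flips 1 -> legal
(5,3): flips 1 -> legal
(5,4): flips 1 -> legal
W mobility = 8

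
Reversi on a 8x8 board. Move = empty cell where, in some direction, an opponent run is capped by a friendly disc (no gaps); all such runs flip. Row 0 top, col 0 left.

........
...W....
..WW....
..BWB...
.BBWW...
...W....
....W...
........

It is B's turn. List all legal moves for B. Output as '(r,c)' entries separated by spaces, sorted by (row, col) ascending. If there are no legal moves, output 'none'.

(0,2): no bracket -> illegal
(0,3): no bracket -> illegal
(0,4): no bracket -> illegal
(1,1): no bracket -> illegal
(1,2): flips 2 -> legal
(1,4): flips 1 -> legal
(2,1): no bracket -> illegal
(2,4): flips 1 -> legal
(3,1): no bracket -> illegal
(3,5): no bracket -> illegal
(4,5): flips 2 -> legal
(5,2): flips 1 -> legal
(5,4): flips 2 -> legal
(5,5): no bracket -> illegal
(6,2): no bracket -> illegal
(6,3): no bracket -> illegal
(6,5): no bracket -> illegal
(7,3): no bracket -> illegal
(7,4): no bracket -> illegal
(7,5): flips 2 -> legal

Answer: (1,2) (1,4) (2,4) (4,5) (5,2) (5,4) (7,5)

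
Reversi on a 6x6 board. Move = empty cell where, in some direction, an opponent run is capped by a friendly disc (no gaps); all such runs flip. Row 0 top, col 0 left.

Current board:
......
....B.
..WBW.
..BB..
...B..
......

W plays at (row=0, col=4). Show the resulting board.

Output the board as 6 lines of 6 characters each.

Answer: ....W.
....W.
..WBW.
..BB..
...B..
......

Derivation:
Place W at (0,4); scan 8 dirs for brackets.
Dir NW: edge -> no flip
Dir N: edge -> no flip
Dir NE: edge -> no flip
Dir W: first cell '.' (not opp) -> no flip
Dir E: first cell '.' (not opp) -> no flip
Dir SW: first cell '.' (not opp) -> no flip
Dir S: opp run (1,4) capped by W -> flip
Dir SE: first cell '.' (not opp) -> no flip
All flips: (1,4)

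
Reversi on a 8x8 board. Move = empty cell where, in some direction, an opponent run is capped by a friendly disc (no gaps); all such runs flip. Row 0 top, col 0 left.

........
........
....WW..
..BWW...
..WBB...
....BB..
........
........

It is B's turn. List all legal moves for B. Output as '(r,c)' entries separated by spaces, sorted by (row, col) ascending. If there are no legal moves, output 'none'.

Answer: (1,4) (1,6) (2,2) (2,3) (3,5) (4,1) (5,2)

Derivation:
(1,3): no bracket -> illegal
(1,4): flips 2 -> legal
(1,5): no bracket -> illegal
(1,6): flips 2 -> legal
(2,2): flips 1 -> legal
(2,3): flips 1 -> legal
(2,6): no bracket -> illegal
(3,1): no bracket -> illegal
(3,5): flips 2 -> legal
(3,6): no bracket -> illegal
(4,1): flips 1 -> legal
(4,5): no bracket -> illegal
(5,1): no bracket -> illegal
(5,2): flips 1 -> legal
(5,3): no bracket -> illegal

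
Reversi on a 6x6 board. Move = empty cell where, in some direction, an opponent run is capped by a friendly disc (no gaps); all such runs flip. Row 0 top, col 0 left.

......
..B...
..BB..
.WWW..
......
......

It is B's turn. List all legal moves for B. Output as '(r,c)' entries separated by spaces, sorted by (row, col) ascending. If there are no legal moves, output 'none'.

(2,0): no bracket -> illegal
(2,1): no bracket -> illegal
(2,4): no bracket -> illegal
(3,0): no bracket -> illegal
(3,4): no bracket -> illegal
(4,0): flips 1 -> legal
(4,1): flips 1 -> legal
(4,2): flips 1 -> legal
(4,3): flips 1 -> legal
(4,4): flips 1 -> legal

Answer: (4,0) (4,1) (4,2) (4,3) (4,4)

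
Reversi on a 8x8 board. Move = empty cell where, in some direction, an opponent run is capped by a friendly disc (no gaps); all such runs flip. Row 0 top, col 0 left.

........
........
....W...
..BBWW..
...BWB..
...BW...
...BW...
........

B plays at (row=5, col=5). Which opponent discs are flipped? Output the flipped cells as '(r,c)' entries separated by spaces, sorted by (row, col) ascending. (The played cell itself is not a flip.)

Dir NW: opp run (4,4) capped by B -> flip
Dir N: first cell 'B' (not opp) -> no flip
Dir NE: first cell '.' (not opp) -> no flip
Dir W: opp run (5,4) capped by B -> flip
Dir E: first cell '.' (not opp) -> no flip
Dir SW: opp run (6,4), next='.' -> no flip
Dir S: first cell '.' (not opp) -> no flip
Dir SE: first cell '.' (not opp) -> no flip

Answer: (4,4) (5,4)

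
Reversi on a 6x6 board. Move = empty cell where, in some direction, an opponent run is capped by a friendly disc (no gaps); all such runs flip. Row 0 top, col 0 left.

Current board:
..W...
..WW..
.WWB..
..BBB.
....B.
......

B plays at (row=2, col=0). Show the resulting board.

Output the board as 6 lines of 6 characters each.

Answer: ..W...
..WW..
BBBB..
..BBB.
....B.
......

Derivation:
Place B at (2,0); scan 8 dirs for brackets.
Dir NW: edge -> no flip
Dir N: first cell '.' (not opp) -> no flip
Dir NE: first cell '.' (not opp) -> no flip
Dir W: edge -> no flip
Dir E: opp run (2,1) (2,2) capped by B -> flip
Dir SW: edge -> no flip
Dir S: first cell '.' (not opp) -> no flip
Dir SE: first cell '.' (not opp) -> no flip
All flips: (2,1) (2,2)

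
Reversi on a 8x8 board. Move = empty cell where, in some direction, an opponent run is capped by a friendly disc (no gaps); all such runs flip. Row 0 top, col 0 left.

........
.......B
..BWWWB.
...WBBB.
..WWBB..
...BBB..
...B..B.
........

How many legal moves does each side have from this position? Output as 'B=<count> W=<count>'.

Answer: B=9 W=11

Derivation:
-- B to move --
(1,2): flips 1 -> legal
(1,3): flips 4 -> legal
(1,4): flips 2 -> legal
(1,5): flips 1 -> legal
(1,6): flips 1 -> legal
(3,1): flips 1 -> legal
(3,2): flips 2 -> legal
(4,1): flips 2 -> legal
(5,1): no bracket -> illegal
(5,2): flips 1 -> legal
B mobility = 9
-- W to move --
(0,6): no bracket -> illegal
(0,7): no bracket -> illegal
(1,1): flips 1 -> legal
(1,2): no bracket -> illegal
(1,3): no bracket -> illegal
(1,5): no bracket -> illegal
(1,6): no bracket -> illegal
(2,1): flips 1 -> legal
(2,7): flips 1 -> legal
(3,1): no bracket -> illegal
(3,2): no bracket -> illegal
(3,7): flips 3 -> legal
(4,6): flips 3 -> legal
(4,7): flips 1 -> legal
(5,2): no bracket -> illegal
(5,6): flips 2 -> legal
(5,7): no bracket -> illegal
(6,2): no bracket -> illegal
(6,4): flips 4 -> legal
(6,5): flips 4 -> legal
(6,7): no bracket -> illegal
(7,2): no bracket -> illegal
(7,3): flips 2 -> legal
(7,4): no bracket -> illegal
(7,5): no bracket -> illegal
(7,6): no bracket -> illegal
(7,7): flips 3 -> legal
W mobility = 11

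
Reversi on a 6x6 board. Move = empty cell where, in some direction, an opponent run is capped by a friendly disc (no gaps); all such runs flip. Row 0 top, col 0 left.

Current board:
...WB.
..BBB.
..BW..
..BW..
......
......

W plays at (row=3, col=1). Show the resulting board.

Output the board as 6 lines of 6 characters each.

Answer: ...WB.
..BBB.
..BW..
.WWW..
......
......

Derivation:
Place W at (3,1); scan 8 dirs for brackets.
Dir NW: first cell '.' (not opp) -> no flip
Dir N: first cell '.' (not opp) -> no flip
Dir NE: opp run (2,2) (1,3) (0,4), next=edge -> no flip
Dir W: first cell '.' (not opp) -> no flip
Dir E: opp run (3,2) capped by W -> flip
Dir SW: first cell '.' (not opp) -> no flip
Dir S: first cell '.' (not opp) -> no flip
Dir SE: first cell '.' (not opp) -> no flip
All flips: (3,2)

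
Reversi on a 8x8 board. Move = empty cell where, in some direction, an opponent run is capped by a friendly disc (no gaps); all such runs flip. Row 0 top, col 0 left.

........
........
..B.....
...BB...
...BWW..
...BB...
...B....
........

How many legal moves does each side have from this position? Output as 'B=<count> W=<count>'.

Answer: B=5 W=7

Derivation:
-- B to move --
(3,5): flips 1 -> legal
(3,6): flips 1 -> legal
(4,6): flips 2 -> legal
(5,5): flips 1 -> legal
(5,6): flips 1 -> legal
B mobility = 5
-- W to move --
(1,1): flips 2 -> legal
(1,2): no bracket -> illegal
(1,3): no bracket -> illegal
(2,1): no bracket -> illegal
(2,3): flips 1 -> legal
(2,4): flips 1 -> legal
(2,5): no bracket -> illegal
(3,1): no bracket -> illegal
(3,2): no bracket -> illegal
(3,5): no bracket -> illegal
(4,2): flips 1 -> legal
(5,2): no bracket -> illegal
(5,5): no bracket -> illegal
(6,2): flips 1 -> legal
(6,4): flips 1 -> legal
(6,5): no bracket -> illegal
(7,2): flips 2 -> legal
(7,3): no bracket -> illegal
(7,4): no bracket -> illegal
W mobility = 7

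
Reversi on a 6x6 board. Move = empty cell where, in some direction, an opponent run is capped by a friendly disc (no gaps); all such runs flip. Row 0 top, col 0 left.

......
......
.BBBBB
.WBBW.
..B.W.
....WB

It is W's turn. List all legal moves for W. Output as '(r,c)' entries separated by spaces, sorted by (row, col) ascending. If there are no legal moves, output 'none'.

Answer: (1,1) (1,2) (1,3) (1,4) (5,3)

Derivation:
(1,0): no bracket -> illegal
(1,1): flips 3 -> legal
(1,2): flips 1 -> legal
(1,3): flips 1 -> legal
(1,4): flips 1 -> legal
(1,5): no bracket -> illegal
(2,0): no bracket -> illegal
(3,0): no bracket -> illegal
(3,5): no bracket -> illegal
(4,1): no bracket -> illegal
(4,3): no bracket -> illegal
(4,5): no bracket -> illegal
(5,1): no bracket -> illegal
(5,2): no bracket -> illegal
(5,3): flips 1 -> legal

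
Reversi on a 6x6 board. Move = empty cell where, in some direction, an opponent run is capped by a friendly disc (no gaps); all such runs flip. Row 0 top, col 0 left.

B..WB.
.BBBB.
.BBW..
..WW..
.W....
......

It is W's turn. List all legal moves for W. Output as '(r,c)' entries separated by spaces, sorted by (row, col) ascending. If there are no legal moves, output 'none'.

Answer: (0,1) (0,2) (0,5) (1,0) (2,0) (2,5) (3,0)

Derivation:
(0,1): flips 1 -> legal
(0,2): flips 2 -> legal
(0,5): flips 2 -> legal
(1,0): flips 1 -> legal
(1,5): no bracket -> illegal
(2,0): flips 2 -> legal
(2,4): no bracket -> illegal
(2,5): flips 1 -> legal
(3,0): flips 2 -> legal
(3,1): no bracket -> illegal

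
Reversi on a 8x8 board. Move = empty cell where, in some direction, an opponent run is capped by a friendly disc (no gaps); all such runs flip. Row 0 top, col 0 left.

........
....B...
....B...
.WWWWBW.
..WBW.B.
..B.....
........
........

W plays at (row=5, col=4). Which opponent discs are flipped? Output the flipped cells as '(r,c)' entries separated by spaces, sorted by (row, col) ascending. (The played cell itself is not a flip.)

Answer: (4,3)

Derivation:
Dir NW: opp run (4,3) capped by W -> flip
Dir N: first cell 'W' (not opp) -> no flip
Dir NE: first cell '.' (not opp) -> no flip
Dir W: first cell '.' (not opp) -> no flip
Dir E: first cell '.' (not opp) -> no flip
Dir SW: first cell '.' (not opp) -> no flip
Dir S: first cell '.' (not opp) -> no flip
Dir SE: first cell '.' (not opp) -> no flip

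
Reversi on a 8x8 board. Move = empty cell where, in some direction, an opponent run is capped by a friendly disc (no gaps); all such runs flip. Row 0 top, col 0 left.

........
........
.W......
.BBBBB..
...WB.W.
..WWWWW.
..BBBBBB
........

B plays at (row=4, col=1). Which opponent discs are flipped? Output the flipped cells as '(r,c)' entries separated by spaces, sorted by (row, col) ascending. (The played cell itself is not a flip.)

Dir NW: first cell '.' (not opp) -> no flip
Dir N: first cell 'B' (not opp) -> no flip
Dir NE: first cell 'B' (not opp) -> no flip
Dir W: first cell '.' (not opp) -> no flip
Dir E: first cell '.' (not opp) -> no flip
Dir SW: first cell '.' (not opp) -> no flip
Dir S: first cell '.' (not opp) -> no flip
Dir SE: opp run (5,2) capped by B -> flip

Answer: (5,2)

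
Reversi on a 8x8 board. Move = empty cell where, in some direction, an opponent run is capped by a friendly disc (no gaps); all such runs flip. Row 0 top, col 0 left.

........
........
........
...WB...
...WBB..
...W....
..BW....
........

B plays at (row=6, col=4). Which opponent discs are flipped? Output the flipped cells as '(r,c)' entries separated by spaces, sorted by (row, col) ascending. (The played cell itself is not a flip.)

Dir NW: opp run (5,3), next='.' -> no flip
Dir N: first cell '.' (not opp) -> no flip
Dir NE: first cell '.' (not opp) -> no flip
Dir W: opp run (6,3) capped by B -> flip
Dir E: first cell '.' (not opp) -> no flip
Dir SW: first cell '.' (not opp) -> no flip
Dir S: first cell '.' (not opp) -> no flip
Dir SE: first cell '.' (not opp) -> no flip

Answer: (6,3)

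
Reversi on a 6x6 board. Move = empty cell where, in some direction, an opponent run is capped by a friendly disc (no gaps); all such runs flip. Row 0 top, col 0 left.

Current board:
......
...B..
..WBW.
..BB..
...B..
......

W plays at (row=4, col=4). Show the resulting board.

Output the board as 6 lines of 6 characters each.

Place W at (4,4); scan 8 dirs for brackets.
Dir NW: opp run (3,3) capped by W -> flip
Dir N: first cell '.' (not opp) -> no flip
Dir NE: first cell '.' (not opp) -> no flip
Dir W: opp run (4,3), next='.' -> no flip
Dir E: first cell '.' (not opp) -> no flip
Dir SW: first cell '.' (not opp) -> no flip
Dir S: first cell '.' (not opp) -> no flip
Dir SE: first cell '.' (not opp) -> no flip
All flips: (3,3)

Answer: ......
...B..
..WBW.
..BW..
...BW.
......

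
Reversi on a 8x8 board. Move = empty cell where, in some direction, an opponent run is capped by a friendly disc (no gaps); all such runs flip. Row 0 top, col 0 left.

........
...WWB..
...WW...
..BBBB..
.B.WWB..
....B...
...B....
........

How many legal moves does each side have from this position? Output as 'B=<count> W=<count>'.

Answer: B=9 W=12

Derivation:
-- B to move --
(0,2): flips 2 -> legal
(0,3): flips 2 -> legal
(0,4): flips 2 -> legal
(0,5): flips 2 -> legal
(1,2): flips 3 -> legal
(2,2): no bracket -> illegal
(2,5): no bracket -> illegal
(4,2): flips 2 -> legal
(5,2): flips 1 -> legal
(5,3): flips 2 -> legal
(5,5): flips 1 -> legal
B mobility = 9
-- W to move --
(0,4): no bracket -> illegal
(0,5): no bracket -> illegal
(0,6): flips 1 -> legal
(1,6): flips 1 -> legal
(2,1): flips 1 -> legal
(2,2): flips 1 -> legal
(2,5): flips 1 -> legal
(2,6): flips 1 -> legal
(3,0): no bracket -> illegal
(3,1): no bracket -> illegal
(3,6): no bracket -> illegal
(4,0): no bracket -> illegal
(4,2): flips 1 -> legal
(4,6): flips 2 -> legal
(5,0): flips 2 -> legal
(5,1): no bracket -> illegal
(5,2): no bracket -> illegal
(5,3): no bracket -> illegal
(5,5): no bracket -> illegal
(5,6): flips 2 -> legal
(6,2): no bracket -> illegal
(6,4): flips 1 -> legal
(6,5): flips 1 -> legal
(7,2): no bracket -> illegal
(7,3): no bracket -> illegal
(7,4): no bracket -> illegal
W mobility = 12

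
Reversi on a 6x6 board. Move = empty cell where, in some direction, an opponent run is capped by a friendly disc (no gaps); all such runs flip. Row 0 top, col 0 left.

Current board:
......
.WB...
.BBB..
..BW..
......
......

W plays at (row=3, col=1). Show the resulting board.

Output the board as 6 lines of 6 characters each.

Answer: ......
.WB...
.WBB..
.WWW..
......
......

Derivation:
Place W at (3,1); scan 8 dirs for brackets.
Dir NW: first cell '.' (not opp) -> no flip
Dir N: opp run (2,1) capped by W -> flip
Dir NE: opp run (2,2), next='.' -> no flip
Dir W: first cell '.' (not opp) -> no flip
Dir E: opp run (3,2) capped by W -> flip
Dir SW: first cell '.' (not opp) -> no flip
Dir S: first cell '.' (not opp) -> no flip
Dir SE: first cell '.' (not opp) -> no flip
All flips: (2,1) (3,2)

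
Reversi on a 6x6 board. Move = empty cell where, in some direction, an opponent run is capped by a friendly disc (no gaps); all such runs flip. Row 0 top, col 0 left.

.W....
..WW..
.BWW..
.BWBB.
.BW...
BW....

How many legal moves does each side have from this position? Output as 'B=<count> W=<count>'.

-- B to move --
(0,0): no bracket -> illegal
(0,2): no bracket -> illegal
(0,3): flips 3 -> legal
(0,4): flips 2 -> legal
(1,0): no bracket -> illegal
(1,1): flips 1 -> legal
(1,4): flips 2 -> legal
(2,4): flips 2 -> legal
(4,0): no bracket -> illegal
(4,3): flips 2 -> legal
(5,2): flips 1 -> legal
(5,3): flips 1 -> legal
B mobility = 8
-- W to move --
(1,0): flips 1 -> legal
(1,1): flips 3 -> legal
(2,0): flips 2 -> legal
(2,4): flips 1 -> legal
(2,5): no bracket -> illegal
(3,0): flips 2 -> legal
(3,5): flips 2 -> legal
(4,0): flips 2 -> legal
(4,3): flips 1 -> legal
(4,4): flips 1 -> legal
(4,5): flips 1 -> legal
(5,2): no bracket -> illegal
W mobility = 10

Answer: B=8 W=10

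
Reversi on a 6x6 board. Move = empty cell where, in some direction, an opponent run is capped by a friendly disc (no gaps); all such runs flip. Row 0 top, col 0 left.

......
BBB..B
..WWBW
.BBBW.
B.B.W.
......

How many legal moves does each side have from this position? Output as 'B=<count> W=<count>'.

Answer: B=7 W=9

Derivation:
-- B to move --
(1,3): flips 2 -> legal
(1,4): flips 1 -> legal
(2,1): flips 2 -> legal
(3,5): flips 2 -> legal
(4,3): no bracket -> illegal
(4,5): flips 2 -> legal
(5,3): no bracket -> illegal
(5,4): flips 2 -> legal
(5,5): flips 1 -> legal
B mobility = 7
-- W to move --
(0,0): flips 1 -> legal
(0,1): flips 1 -> legal
(0,2): flips 1 -> legal
(0,3): no bracket -> illegal
(0,4): no bracket -> illegal
(0,5): flips 1 -> legal
(1,3): no bracket -> illegal
(1,4): flips 1 -> legal
(2,0): no bracket -> illegal
(2,1): no bracket -> illegal
(3,0): flips 3 -> legal
(3,5): no bracket -> illegal
(4,1): flips 1 -> legal
(4,3): flips 1 -> legal
(5,0): no bracket -> illegal
(5,1): no bracket -> illegal
(5,2): flips 2 -> legal
(5,3): no bracket -> illegal
W mobility = 9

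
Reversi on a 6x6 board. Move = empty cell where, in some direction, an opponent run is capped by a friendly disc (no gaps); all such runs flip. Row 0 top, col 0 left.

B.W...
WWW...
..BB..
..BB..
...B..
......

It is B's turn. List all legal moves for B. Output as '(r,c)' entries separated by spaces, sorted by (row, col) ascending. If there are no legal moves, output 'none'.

Answer: (0,1) (2,0)

Derivation:
(0,1): flips 1 -> legal
(0,3): no bracket -> illegal
(1,3): no bracket -> illegal
(2,0): flips 1 -> legal
(2,1): no bracket -> illegal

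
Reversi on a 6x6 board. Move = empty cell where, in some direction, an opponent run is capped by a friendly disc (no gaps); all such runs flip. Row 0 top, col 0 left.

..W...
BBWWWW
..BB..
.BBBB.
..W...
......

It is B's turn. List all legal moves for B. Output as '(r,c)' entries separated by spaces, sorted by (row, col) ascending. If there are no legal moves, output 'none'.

Answer: (0,1) (0,3) (0,4) (0,5) (5,1) (5,2) (5,3)

Derivation:
(0,1): flips 1 -> legal
(0,3): flips 1 -> legal
(0,4): flips 1 -> legal
(0,5): flips 1 -> legal
(2,1): no bracket -> illegal
(2,4): no bracket -> illegal
(2,5): no bracket -> illegal
(4,1): no bracket -> illegal
(4,3): no bracket -> illegal
(5,1): flips 1 -> legal
(5,2): flips 1 -> legal
(5,3): flips 1 -> legal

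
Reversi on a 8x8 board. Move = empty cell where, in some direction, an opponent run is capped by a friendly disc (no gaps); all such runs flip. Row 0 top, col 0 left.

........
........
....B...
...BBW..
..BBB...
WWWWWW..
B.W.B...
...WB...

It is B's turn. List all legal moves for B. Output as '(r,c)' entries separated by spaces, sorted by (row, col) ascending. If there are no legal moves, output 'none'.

(2,5): no bracket -> illegal
(2,6): flips 1 -> legal
(3,6): flips 1 -> legal
(4,0): flips 1 -> legal
(4,1): no bracket -> illegal
(4,5): no bracket -> illegal
(4,6): flips 2 -> legal
(5,6): no bracket -> illegal
(6,1): flips 1 -> legal
(6,3): flips 1 -> legal
(6,5): flips 1 -> legal
(6,6): flips 1 -> legal
(7,1): flips 2 -> legal
(7,2): flips 3 -> legal

Answer: (2,6) (3,6) (4,0) (4,6) (6,1) (6,3) (6,5) (6,6) (7,1) (7,2)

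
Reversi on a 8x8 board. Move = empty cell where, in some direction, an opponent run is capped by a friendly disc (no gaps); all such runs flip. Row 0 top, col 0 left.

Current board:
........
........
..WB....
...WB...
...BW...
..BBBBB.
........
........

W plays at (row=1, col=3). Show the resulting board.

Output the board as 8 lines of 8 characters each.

Place W at (1,3); scan 8 dirs for brackets.
Dir NW: first cell '.' (not opp) -> no flip
Dir N: first cell '.' (not opp) -> no flip
Dir NE: first cell '.' (not opp) -> no flip
Dir W: first cell '.' (not opp) -> no flip
Dir E: first cell '.' (not opp) -> no flip
Dir SW: first cell 'W' (not opp) -> no flip
Dir S: opp run (2,3) capped by W -> flip
Dir SE: first cell '.' (not opp) -> no flip
All flips: (2,3)

Answer: ........
...W....
..WW....
...WB...
...BW...
..BBBBB.
........
........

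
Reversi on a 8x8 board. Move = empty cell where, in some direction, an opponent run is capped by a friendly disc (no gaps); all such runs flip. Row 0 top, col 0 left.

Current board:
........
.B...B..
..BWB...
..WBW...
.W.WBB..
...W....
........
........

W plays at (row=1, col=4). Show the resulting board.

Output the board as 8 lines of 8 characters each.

Place W at (1,4); scan 8 dirs for brackets.
Dir NW: first cell '.' (not opp) -> no flip
Dir N: first cell '.' (not opp) -> no flip
Dir NE: first cell '.' (not opp) -> no flip
Dir W: first cell '.' (not opp) -> no flip
Dir E: opp run (1,5), next='.' -> no flip
Dir SW: first cell 'W' (not opp) -> no flip
Dir S: opp run (2,4) capped by W -> flip
Dir SE: first cell '.' (not opp) -> no flip
All flips: (2,4)

Answer: ........
.B..WB..
..BWW...
..WBW...
.W.WBB..
...W....
........
........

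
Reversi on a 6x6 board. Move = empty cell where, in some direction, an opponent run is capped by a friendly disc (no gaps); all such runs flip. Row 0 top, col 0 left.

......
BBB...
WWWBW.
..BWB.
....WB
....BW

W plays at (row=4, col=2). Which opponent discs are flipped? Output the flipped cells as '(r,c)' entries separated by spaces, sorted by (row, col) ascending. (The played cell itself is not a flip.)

Answer: (3,2)

Derivation:
Dir NW: first cell '.' (not opp) -> no flip
Dir N: opp run (3,2) capped by W -> flip
Dir NE: first cell 'W' (not opp) -> no flip
Dir W: first cell '.' (not opp) -> no flip
Dir E: first cell '.' (not opp) -> no flip
Dir SW: first cell '.' (not opp) -> no flip
Dir S: first cell '.' (not opp) -> no flip
Dir SE: first cell '.' (not opp) -> no flip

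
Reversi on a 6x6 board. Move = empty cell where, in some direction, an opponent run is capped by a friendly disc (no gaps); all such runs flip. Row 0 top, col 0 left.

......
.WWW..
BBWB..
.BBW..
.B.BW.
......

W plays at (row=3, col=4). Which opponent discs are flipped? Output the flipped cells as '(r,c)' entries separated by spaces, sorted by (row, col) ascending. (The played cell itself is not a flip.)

Dir NW: opp run (2,3) capped by W -> flip
Dir N: first cell '.' (not opp) -> no flip
Dir NE: first cell '.' (not opp) -> no flip
Dir W: first cell 'W' (not opp) -> no flip
Dir E: first cell '.' (not opp) -> no flip
Dir SW: opp run (4,3), next='.' -> no flip
Dir S: first cell 'W' (not opp) -> no flip
Dir SE: first cell '.' (not opp) -> no flip

Answer: (2,3)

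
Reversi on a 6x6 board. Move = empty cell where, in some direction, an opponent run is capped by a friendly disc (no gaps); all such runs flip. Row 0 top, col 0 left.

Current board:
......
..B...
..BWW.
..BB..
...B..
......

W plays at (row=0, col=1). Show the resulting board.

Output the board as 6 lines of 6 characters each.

Place W at (0,1); scan 8 dirs for brackets.
Dir NW: edge -> no flip
Dir N: edge -> no flip
Dir NE: edge -> no flip
Dir W: first cell '.' (not opp) -> no flip
Dir E: first cell '.' (not opp) -> no flip
Dir SW: first cell '.' (not opp) -> no flip
Dir S: first cell '.' (not opp) -> no flip
Dir SE: opp run (1,2) capped by W -> flip
All flips: (1,2)

Answer: .W....
..W...
..BWW.
..BB..
...B..
......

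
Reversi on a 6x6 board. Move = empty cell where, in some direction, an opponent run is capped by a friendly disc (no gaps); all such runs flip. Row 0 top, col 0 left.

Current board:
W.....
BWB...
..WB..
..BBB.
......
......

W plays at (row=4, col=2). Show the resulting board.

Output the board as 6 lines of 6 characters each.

Place W at (4,2); scan 8 dirs for brackets.
Dir NW: first cell '.' (not opp) -> no flip
Dir N: opp run (3,2) capped by W -> flip
Dir NE: opp run (3,3), next='.' -> no flip
Dir W: first cell '.' (not opp) -> no flip
Dir E: first cell '.' (not opp) -> no flip
Dir SW: first cell '.' (not opp) -> no flip
Dir S: first cell '.' (not opp) -> no flip
Dir SE: first cell '.' (not opp) -> no flip
All flips: (3,2)

Answer: W.....
BWB...
..WB..
..WBB.
..W...
......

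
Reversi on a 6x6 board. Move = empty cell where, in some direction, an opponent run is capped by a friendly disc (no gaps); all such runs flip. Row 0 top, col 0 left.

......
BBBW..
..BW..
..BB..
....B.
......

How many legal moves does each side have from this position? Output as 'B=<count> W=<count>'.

-- B to move --
(0,2): no bracket -> illegal
(0,3): flips 2 -> legal
(0,4): flips 1 -> legal
(1,4): flips 2 -> legal
(2,4): flips 1 -> legal
(3,4): flips 1 -> legal
B mobility = 5
-- W to move --
(0,0): no bracket -> illegal
(0,1): flips 1 -> legal
(0,2): no bracket -> illegal
(0,3): no bracket -> illegal
(2,0): no bracket -> illegal
(2,1): flips 1 -> legal
(2,4): no bracket -> illegal
(3,1): flips 1 -> legal
(3,4): no bracket -> illegal
(3,5): no bracket -> illegal
(4,1): flips 1 -> legal
(4,2): no bracket -> illegal
(4,3): flips 1 -> legal
(4,5): no bracket -> illegal
(5,3): no bracket -> illegal
(5,4): no bracket -> illegal
(5,5): no bracket -> illegal
W mobility = 5

Answer: B=5 W=5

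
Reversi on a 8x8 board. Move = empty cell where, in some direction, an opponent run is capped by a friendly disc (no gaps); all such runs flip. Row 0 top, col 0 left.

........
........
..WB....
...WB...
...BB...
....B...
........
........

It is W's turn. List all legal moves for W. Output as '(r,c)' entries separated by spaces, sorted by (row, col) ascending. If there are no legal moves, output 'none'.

(1,2): no bracket -> illegal
(1,3): flips 1 -> legal
(1,4): no bracket -> illegal
(2,4): flips 1 -> legal
(2,5): no bracket -> illegal
(3,2): no bracket -> illegal
(3,5): flips 1 -> legal
(4,2): no bracket -> illegal
(4,5): no bracket -> illegal
(5,2): no bracket -> illegal
(5,3): flips 1 -> legal
(5,5): flips 1 -> legal
(6,3): no bracket -> illegal
(6,4): no bracket -> illegal
(6,5): no bracket -> illegal

Answer: (1,3) (2,4) (3,5) (5,3) (5,5)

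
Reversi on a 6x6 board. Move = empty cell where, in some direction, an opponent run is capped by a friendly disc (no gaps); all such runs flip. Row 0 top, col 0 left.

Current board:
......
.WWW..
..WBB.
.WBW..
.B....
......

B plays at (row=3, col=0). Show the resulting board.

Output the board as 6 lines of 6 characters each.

Place B at (3,0); scan 8 dirs for brackets.
Dir NW: edge -> no flip
Dir N: first cell '.' (not opp) -> no flip
Dir NE: first cell '.' (not opp) -> no flip
Dir W: edge -> no flip
Dir E: opp run (3,1) capped by B -> flip
Dir SW: edge -> no flip
Dir S: first cell '.' (not opp) -> no flip
Dir SE: first cell 'B' (not opp) -> no flip
All flips: (3,1)

Answer: ......
.WWW..
..WBB.
BBBW..
.B....
......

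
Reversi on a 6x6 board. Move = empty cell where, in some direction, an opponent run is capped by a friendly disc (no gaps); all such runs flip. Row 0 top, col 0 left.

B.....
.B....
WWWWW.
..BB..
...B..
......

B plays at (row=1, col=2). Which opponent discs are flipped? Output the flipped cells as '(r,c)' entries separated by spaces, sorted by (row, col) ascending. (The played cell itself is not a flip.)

Answer: (2,2)

Derivation:
Dir NW: first cell '.' (not opp) -> no flip
Dir N: first cell '.' (not opp) -> no flip
Dir NE: first cell '.' (not opp) -> no flip
Dir W: first cell 'B' (not opp) -> no flip
Dir E: first cell '.' (not opp) -> no flip
Dir SW: opp run (2,1), next='.' -> no flip
Dir S: opp run (2,2) capped by B -> flip
Dir SE: opp run (2,3), next='.' -> no flip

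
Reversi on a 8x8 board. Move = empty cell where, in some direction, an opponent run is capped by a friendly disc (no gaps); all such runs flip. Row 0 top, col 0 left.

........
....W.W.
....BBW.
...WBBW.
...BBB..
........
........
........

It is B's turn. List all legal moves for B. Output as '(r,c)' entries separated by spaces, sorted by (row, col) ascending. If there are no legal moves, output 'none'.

(0,3): flips 1 -> legal
(0,4): flips 1 -> legal
(0,5): no bracket -> illegal
(0,6): no bracket -> illegal
(0,7): flips 1 -> legal
(1,3): no bracket -> illegal
(1,5): no bracket -> illegal
(1,7): flips 1 -> legal
(2,2): flips 1 -> legal
(2,3): flips 1 -> legal
(2,7): flips 2 -> legal
(3,2): flips 1 -> legal
(3,7): flips 1 -> legal
(4,2): flips 1 -> legal
(4,6): no bracket -> illegal
(4,7): flips 1 -> legal

Answer: (0,3) (0,4) (0,7) (1,7) (2,2) (2,3) (2,7) (3,2) (3,7) (4,2) (4,7)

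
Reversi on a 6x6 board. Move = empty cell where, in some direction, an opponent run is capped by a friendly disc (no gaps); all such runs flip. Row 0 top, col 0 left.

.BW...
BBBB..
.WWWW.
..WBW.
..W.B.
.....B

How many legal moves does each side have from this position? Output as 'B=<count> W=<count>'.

-- B to move --
(0,3): flips 1 -> legal
(1,4): flips 2 -> legal
(1,5): flips 1 -> legal
(2,0): no bracket -> illegal
(2,5): no bracket -> illegal
(3,0): flips 1 -> legal
(3,1): flips 3 -> legal
(3,5): flips 2 -> legal
(4,1): no bracket -> illegal
(4,3): flips 2 -> legal
(4,5): flips 2 -> legal
(5,1): flips 1 -> legal
(5,2): flips 3 -> legal
(5,3): no bracket -> illegal
B mobility = 10
-- W to move --
(0,0): flips 2 -> legal
(0,3): flips 2 -> legal
(0,4): flips 1 -> legal
(1,4): no bracket -> illegal
(2,0): flips 1 -> legal
(3,5): no bracket -> illegal
(4,3): flips 1 -> legal
(4,5): no bracket -> illegal
(5,3): no bracket -> illegal
(5,4): flips 1 -> legal
W mobility = 6

Answer: B=10 W=6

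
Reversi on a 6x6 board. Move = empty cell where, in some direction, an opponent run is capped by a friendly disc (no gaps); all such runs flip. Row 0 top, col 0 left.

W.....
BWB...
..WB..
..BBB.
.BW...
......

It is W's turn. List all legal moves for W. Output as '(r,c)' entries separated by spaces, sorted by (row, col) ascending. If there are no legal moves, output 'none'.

(0,1): no bracket -> illegal
(0,2): flips 1 -> legal
(0,3): no bracket -> illegal
(1,3): flips 1 -> legal
(1,4): no bracket -> illegal
(2,0): flips 1 -> legal
(2,1): no bracket -> illegal
(2,4): flips 2 -> legal
(2,5): no bracket -> illegal
(3,0): no bracket -> illegal
(3,1): no bracket -> illegal
(3,5): no bracket -> illegal
(4,0): flips 1 -> legal
(4,3): no bracket -> illegal
(4,4): flips 1 -> legal
(4,5): no bracket -> illegal
(5,0): no bracket -> illegal
(5,1): no bracket -> illegal
(5,2): no bracket -> illegal

Answer: (0,2) (1,3) (2,0) (2,4) (4,0) (4,4)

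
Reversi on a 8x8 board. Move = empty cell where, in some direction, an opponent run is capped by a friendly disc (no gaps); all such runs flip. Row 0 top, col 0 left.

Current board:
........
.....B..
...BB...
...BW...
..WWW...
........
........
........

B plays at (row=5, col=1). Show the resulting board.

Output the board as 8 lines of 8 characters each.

Answer: ........
.....B..
...BB...
...BW...
..BWW...
.B......
........
........

Derivation:
Place B at (5,1); scan 8 dirs for brackets.
Dir NW: first cell '.' (not opp) -> no flip
Dir N: first cell '.' (not opp) -> no flip
Dir NE: opp run (4,2) capped by B -> flip
Dir W: first cell '.' (not opp) -> no flip
Dir E: first cell '.' (not opp) -> no flip
Dir SW: first cell '.' (not opp) -> no flip
Dir S: first cell '.' (not opp) -> no flip
Dir SE: first cell '.' (not opp) -> no flip
All flips: (4,2)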